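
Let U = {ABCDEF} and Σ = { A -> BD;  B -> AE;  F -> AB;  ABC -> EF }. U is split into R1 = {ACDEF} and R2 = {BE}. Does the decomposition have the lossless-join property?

Common attributes: R1 ∩ R2 = {E}.
No dependency enlarges {E}, so (E)⁺ = {E}.
The closure contains neither all of R1 = {ACDEF} nor all of R2 = {BE}, so the common attributes are not a superkey of either fragment. The join is lossy.

No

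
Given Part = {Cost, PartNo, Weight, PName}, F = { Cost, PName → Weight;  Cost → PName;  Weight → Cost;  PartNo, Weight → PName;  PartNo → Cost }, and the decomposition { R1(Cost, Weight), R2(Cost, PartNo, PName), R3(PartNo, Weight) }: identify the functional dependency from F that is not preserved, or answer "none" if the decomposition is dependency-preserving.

Cost, PName → Weight: restricted closure across fragments reaches Weight.
Cost → PName lies within R2.
Weight → Cost lies within R1.
PartNo, Weight → PName: restricted closure across fragments reaches PName.
PartNo → Cost lies within R2.
Every dependency is enforceable on the fragments, so the decomposition is dependency-preserving.

none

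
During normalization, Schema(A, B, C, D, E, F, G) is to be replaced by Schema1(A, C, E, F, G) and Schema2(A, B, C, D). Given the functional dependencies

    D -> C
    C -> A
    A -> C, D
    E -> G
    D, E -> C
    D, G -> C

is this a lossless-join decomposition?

No

Common attributes: Schema1 ∩ Schema2 = {A, C}.
Closure of {A, C}: A → C, D applies, adding D. So (A, C)⁺ = {A, C, D}.
The closure contains neither all of Schema1 = {A, C, E, F, G} nor all of Schema2 = {A, B, C, D}, so the common attributes are not a superkey of either fragment. The join is lossy.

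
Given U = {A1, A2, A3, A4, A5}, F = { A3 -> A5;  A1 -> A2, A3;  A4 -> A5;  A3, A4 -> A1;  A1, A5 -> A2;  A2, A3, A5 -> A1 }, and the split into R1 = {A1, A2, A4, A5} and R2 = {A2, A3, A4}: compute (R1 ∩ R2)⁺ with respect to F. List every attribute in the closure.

A2, A4, A5

R1 ∩ R2 = {A2, A4}.
A4 → A5 applies, adding A5
Closure: {A2, A4, A5}.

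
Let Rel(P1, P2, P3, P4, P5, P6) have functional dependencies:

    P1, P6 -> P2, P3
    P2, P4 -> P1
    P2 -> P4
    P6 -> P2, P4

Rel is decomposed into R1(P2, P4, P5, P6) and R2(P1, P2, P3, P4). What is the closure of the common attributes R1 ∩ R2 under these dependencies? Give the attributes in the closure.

P1, P2, P4

R1 ∩ R2 = {P2, P4}.
P2, P4 → P1 applies, adding P1
Closure: {P1, P2, P4}.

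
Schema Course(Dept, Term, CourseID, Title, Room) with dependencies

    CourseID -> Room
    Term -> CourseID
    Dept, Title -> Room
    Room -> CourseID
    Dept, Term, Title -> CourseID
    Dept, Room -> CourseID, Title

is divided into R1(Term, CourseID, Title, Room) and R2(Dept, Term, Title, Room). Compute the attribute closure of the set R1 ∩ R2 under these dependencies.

R1 ∩ R2 = {Term, Title, Room}.
Term → CourseID applies, adding CourseID
Closure: {Term, CourseID, Title, Room}.

Term, CourseID, Title, Room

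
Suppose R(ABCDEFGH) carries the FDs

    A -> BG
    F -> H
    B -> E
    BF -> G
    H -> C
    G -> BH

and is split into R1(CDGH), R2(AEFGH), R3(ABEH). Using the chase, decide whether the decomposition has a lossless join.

No

Chase test. Columns are ABCDEFGH; row i has aⱼ where attribute j ∈ Ri, else bᵢⱼ.
Initial tableau (one row per fragment):
  row 1: b11 b12 a3 a4 b15 b16 a7 a8
  row 2: a1 b22 b23 b24 a5 a6 a7 a8
  row 3: a1 a2 b33 b34 a5 b36 b37 a8
Rows 2 and 3 agree on A; apply A→BG and equate their BG entries.
Rows 1 and 2 agree on H; apply H→C and equate their C entries.
Rows 1 and 3 agree on H; apply H→C and equate their C entries.
Rows 1 and 2 agree on G; apply G→BH and equate their BH entries.
Rows 1 and 2 agree on B; apply B→E and equate their E entries.
No row becomes fully distinguished — the join is lossy.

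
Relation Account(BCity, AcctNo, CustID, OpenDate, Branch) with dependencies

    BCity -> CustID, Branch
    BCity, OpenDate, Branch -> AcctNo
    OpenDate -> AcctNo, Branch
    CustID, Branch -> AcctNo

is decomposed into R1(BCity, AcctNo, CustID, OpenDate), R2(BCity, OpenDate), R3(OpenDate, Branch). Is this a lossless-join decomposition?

Yes

Chase test. Columns are BCity, AcctNo, CustID, OpenDate, Branch; row i has aⱼ where attribute j ∈ Ri, else bᵢⱼ.
Initial tableau (one row per fragment):
  row 1: a1 a2 a3 a4 b15
  row 2: a1 b22 b23 a4 b25
  row 3: b31 b32 b33 a4 a5
Rows 1 and 2 agree on BCity; apply BCity→CustID, Branch and equate their CustID, Branch entries.
Rows 1 and 2 agree on BCity, OpenDate, Branch; apply BCity, OpenDate, Branch→AcctNo and equate their AcctNo entries.
Rows 1 and 3 agree on OpenDate; apply OpenDate→AcctNo, Branch and equate their AcctNo, Branch entries.
Row 1 is now all distinguished symbols — the join is lossless.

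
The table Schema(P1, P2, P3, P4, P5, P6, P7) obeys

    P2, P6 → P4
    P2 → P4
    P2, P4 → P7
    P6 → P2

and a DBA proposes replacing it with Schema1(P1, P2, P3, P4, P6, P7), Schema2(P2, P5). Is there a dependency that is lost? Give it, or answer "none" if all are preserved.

P2, P6 → P4 lies within Schema1.
P2 → P4 lies within Schema1.
P2, P4 → P7 lies within Schema1.
P6 → P2 lies within Schema1.
Every dependency is enforceable on the fragments, so the decomposition is dependency-preserving.

none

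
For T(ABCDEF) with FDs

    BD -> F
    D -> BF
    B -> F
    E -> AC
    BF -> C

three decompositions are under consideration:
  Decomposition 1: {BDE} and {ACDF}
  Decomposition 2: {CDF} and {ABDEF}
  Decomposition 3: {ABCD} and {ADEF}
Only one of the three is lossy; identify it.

Decomposition 1: common = {D}, closure = {BCDF} → lossy.
Decomposition 2: common = {DF}, closure = {BCDF} → lossless.
Decomposition 3: common = {AD}, closure = {ABCDF} → lossless.

Decomposition 1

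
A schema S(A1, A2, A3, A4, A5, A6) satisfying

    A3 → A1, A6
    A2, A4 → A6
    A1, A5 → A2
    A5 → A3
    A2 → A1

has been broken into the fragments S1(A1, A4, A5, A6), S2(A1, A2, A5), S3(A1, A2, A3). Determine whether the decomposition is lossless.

Chase test. Columns are A1, A2, A3, A4, A5, A6; row i has aⱼ where attribute j ∈ Si, else bᵢⱼ.
Initial tableau (one row per fragment):
  row 1: a1 b12 b13 a4 a5 a6
  row 2: a1 a2 b23 b24 a5 b26
  row 3: a1 a2 a3 b34 b35 b36
Rows 1 and 2 agree on A1, A5; apply A1, A5→A2 and equate their A2 entries.
Rows 1 and 2 agree on A5; apply A5→A3 and equate their A3 entries.
Rows 1 and 2 agree on A3; apply A3→A1, A6 and equate their A1, A6 entries.
No row becomes fully distinguished — the join is lossy.

No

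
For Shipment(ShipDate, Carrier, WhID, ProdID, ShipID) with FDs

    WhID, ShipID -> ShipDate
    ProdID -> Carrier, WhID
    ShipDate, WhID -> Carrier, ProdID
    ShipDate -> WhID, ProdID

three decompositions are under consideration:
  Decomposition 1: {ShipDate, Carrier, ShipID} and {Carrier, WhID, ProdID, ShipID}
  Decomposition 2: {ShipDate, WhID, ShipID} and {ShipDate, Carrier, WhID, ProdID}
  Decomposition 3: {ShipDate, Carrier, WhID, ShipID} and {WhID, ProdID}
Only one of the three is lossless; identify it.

Decomposition 2

Decomposition 1: common = {Carrier, ShipID}, closure = {Carrier, ShipID} → lossy.
Decomposition 2: common = {ShipDate, WhID}, closure = {ShipDate, Carrier, WhID, ProdID} → lossless.
Decomposition 3: common = {WhID}, closure = {WhID} → lossy.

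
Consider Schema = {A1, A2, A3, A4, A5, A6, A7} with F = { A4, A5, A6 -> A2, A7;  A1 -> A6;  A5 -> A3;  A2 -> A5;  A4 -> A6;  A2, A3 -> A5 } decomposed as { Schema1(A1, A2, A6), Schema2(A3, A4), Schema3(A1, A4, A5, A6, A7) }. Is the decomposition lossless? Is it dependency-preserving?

lossy and not dependency-preserving

Lossless test (chase): Rows 2 and 3 agree on A4; apply A4→A6 and equate their A6 entries. No row becomes fully distinguished — the join is lossy.
Dependency preservation: the restricted closure of {A4, A5, A6} across the fragments never reaches {A2, A7}, so A4, A5, A6 → A2, A7 cannot be enforced without a join — not preserved.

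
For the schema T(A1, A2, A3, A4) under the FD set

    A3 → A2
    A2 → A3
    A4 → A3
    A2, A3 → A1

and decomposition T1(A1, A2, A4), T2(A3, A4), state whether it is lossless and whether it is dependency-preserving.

Lossless test: (A4)⁺ = {A1, A2, A3, A4}, which contains all of one fragment — lossless.
Dependency preservation: the restricted closure of {A3} across the fragments never reaches {A2}, so A3 → A2 cannot be enforced without a join — not preserved.

lossless but not dependency-preserving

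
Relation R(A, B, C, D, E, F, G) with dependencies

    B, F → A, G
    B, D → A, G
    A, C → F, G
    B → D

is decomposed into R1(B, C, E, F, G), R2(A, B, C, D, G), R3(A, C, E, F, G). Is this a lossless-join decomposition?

Yes

Chase test. Columns are A, B, C, D, E, F, G; row i has aⱼ where attribute j ∈ Ri, else bᵢⱼ.
Initial tableau (one row per fragment):
  row 1: b11 a2 a3 b14 a5 a6 a7
  row 2: a1 a2 a3 a4 b25 b26 a7
  row 3: a1 b32 a3 b34 a5 a6 a7
Rows 2 and 3 agree on A, C; apply A, C→F, G and equate their F, G entries.
Rows 1 and 2 agree on B; apply B→D and equate their D entries.
Rows 1 and 2 agree on B, F; apply B, F→A, G and equate their A, G entries.
Row 1 is now all distinguished symbols — the join is lossless.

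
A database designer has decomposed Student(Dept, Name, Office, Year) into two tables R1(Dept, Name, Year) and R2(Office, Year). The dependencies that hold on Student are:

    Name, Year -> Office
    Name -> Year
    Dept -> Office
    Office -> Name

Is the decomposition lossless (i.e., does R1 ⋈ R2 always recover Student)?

No

Common attributes: R1 ∩ R2 = {Year}.
No dependency enlarges {Year}, so (Year)⁺ = {Year}.
The closure contains neither all of R1 = {Dept, Name, Year} nor all of R2 = {Office, Year}, so the common attributes are not a superkey of either fragment. The join is lossy.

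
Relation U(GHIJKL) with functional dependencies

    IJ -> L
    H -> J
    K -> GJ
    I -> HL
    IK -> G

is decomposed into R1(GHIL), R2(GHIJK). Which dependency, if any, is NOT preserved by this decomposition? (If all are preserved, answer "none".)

IJ → L: restricted closure across fragments reaches L.
H → J lies within R2.
K → GJ lies within R2.
I → HL lies within R1.
IK → G lies within R2.
Every dependency is enforceable on the fragments, so the decomposition is dependency-preserving.

none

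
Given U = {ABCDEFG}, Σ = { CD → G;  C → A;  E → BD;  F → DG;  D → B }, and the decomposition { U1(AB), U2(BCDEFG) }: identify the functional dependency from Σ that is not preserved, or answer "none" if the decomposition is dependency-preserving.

Check C → A: no single fragment contains all of {AC}, and the restricted closure of {C} across the fragments never reaches {A}.
CD → G is preserved.
E → BD is preserved.
F → DG is preserved.
D → B is preserved.

C → A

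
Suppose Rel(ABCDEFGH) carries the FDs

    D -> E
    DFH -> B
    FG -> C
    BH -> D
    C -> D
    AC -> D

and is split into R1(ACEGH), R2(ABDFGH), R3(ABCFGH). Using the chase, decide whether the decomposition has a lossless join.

Yes

Chase test. Columns are ABCDEFGH; row i has aⱼ where attribute j ∈ Ri, else bᵢⱼ.
Initial tableau (one row per fragment):
  row 1: a1 b12 a3 b14 a5 b16 a7 a8
  row 2: a1 a2 b23 a4 b25 a6 a7 a8
  row 3: a1 a2 a3 b34 b35 a6 a7 a8
Rows 2 and 3 agree on FG; apply FG→C and equate their C entries.
Rows 2 and 3 agree on BH; apply BH→D and equate their D entries.
Rows 1 and 2 agree on C; apply C→D and equate their D entries.
Rows 1 and 2 agree on D; apply D→E and equate their E entries.
Rows 1 and 3 agree on D; apply D→E and equate their E entries.
Row 2 is now all distinguished symbols — the join is lossless.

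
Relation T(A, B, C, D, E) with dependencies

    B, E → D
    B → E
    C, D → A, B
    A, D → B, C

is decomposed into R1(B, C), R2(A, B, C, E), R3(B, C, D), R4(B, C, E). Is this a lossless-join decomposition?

Yes

Chase test. Columns are A, B, C, D, E; row i has aⱼ where attribute j ∈ Ri, else bᵢⱼ.
Initial tableau (one row per fragment):
  row 1: b11 a2 a3 b14 b15
  row 2: a1 a2 a3 b24 a5
  row 3: b31 a2 a3 a4 b35
  row 4: b41 a2 a3 b44 a5
Rows 2 and 4 agree on B, E; apply B, E→D and equate their D entries.
Rows 1 and 2 agree on B; apply B→E and equate their E entries.
Rows 1 and 3 agree on B; apply B→E and equate their E entries.
Rows 2 and 4 agree on C, D; apply C, D→A, B and equate their A, B entries.
Rows 1 and 2 agree on B, E; apply B, E→D and equate their D entries.
Rows 1 and 3 agree on B, E; apply B, E→D and equate their D entries.
Rows 1 and 2 agree on C, D; apply C, D→A, B and equate their A, B entries.
Rows 1 and 3 agree on C, D; apply C, D→A, B and equate their A, B entries.
Row 1 is now all distinguished symbols — the join is lossless.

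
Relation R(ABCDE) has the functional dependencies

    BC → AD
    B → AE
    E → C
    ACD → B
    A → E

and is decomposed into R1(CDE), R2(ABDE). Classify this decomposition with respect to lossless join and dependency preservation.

lossless and dependency-preserving

Lossless test: (DE)⁺ = {CDE}, which contains all of one fragment — lossless.
Dependency preservation: BC → AD; ACD → B are not contained in any single fragment, but the restricted closure of each left-hand side across the fragments still reaches the right-hand side; the remaining FDs each lie inside some fragment. All dependencies are preserved.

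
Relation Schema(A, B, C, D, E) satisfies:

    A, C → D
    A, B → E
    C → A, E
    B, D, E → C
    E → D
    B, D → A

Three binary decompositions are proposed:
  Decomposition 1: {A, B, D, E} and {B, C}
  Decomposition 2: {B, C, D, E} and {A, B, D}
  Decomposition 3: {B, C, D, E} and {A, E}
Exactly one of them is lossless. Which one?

Decomposition 2

Decomposition 1: common = {B}, closure = {B} → lossy.
Decomposition 2: common = {B, D}, closure = {A, B, C, D, E} → lossless.
Decomposition 3: common = {E}, closure = {D, E} → lossy.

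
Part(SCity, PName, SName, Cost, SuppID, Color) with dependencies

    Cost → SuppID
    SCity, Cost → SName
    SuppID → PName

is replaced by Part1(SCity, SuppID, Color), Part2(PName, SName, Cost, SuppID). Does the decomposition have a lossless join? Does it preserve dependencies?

lossy and not dependency-preserving

Lossless test: (SuppID)⁺ = {PName, SuppID}, which is a superkey of neither fragment — lossy.
Dependency preservation: the restricted closure of {SCity, Cost} across the fragments never reaches {SName}, so SCity, Cost → SName cannot be enforced without a join — not preserved.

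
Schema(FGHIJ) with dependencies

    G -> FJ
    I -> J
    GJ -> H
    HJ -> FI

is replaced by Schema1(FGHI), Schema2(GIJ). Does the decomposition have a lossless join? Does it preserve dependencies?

lossless but not dependency-preserving

Lossless test: (GI)⁺ = {FGHIJ}, which contains all of one fragment — lossless.
Dependency preservation: the restricted closure of {HJ} across the fragments never reaches {FI}, so HJ → FI cannot be enforced without a join — not preserved.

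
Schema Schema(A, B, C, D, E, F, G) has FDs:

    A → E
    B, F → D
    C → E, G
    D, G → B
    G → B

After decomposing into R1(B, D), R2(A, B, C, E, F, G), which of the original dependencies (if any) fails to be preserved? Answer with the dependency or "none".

B, F → D

Check B, F → D: no single fragment contains all of {B, D, F}, and the restricted closure of {B, F} across the fragments never reaches {D}.
A → E is preserved.
C → E, G is preserved.
D, G → B is preserved.
G → B is preserved.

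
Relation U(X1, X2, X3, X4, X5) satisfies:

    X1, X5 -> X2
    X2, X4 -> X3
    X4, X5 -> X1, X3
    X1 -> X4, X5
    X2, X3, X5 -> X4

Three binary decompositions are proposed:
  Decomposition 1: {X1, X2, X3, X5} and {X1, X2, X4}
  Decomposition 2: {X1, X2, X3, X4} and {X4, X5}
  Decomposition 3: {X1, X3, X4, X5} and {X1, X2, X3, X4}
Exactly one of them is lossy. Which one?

Decomposition 1: common = {X1, X2}, closure = {X1, X2, X3, X4, X5} → lossless.
Decomposition 2: common = {X4}, closure = {X4} → lossy.
Decomposition 3: common = {X1, X3, X4}, closure = {X1, X2, X3, X4, X5} → lossless.

Decomposition 2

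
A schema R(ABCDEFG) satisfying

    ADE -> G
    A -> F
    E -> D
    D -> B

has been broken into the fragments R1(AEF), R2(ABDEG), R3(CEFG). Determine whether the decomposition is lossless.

Chase test. Columns are ABCDEFG; row i has aⱼ where attribute j ∈ Ri, else bᵢⱼ.
Initial tableau (one row per fragment):
  row 1: a1 b12 b13 b14 a5 a6 b17
  row 2: a1 a2 b23 a4 a5 b26 a7
  row 3: b31 b32 a3 b34 a5 a6 a7
Rows 1 and 2 agree on A; apply A→F and equate their F entries.
Rows 1 and 2 agree on E; apply E→D and equate their D entries.
Rows 1 and 3 agree on E; apply E→D and equate their D entries.
Rows 1 and 2 agree on D; apply D→B and equate their B entries.
Rows 1 and 3 agree on D; apply D→B and equate their B entries.
Rows 1 and 2 agree on ADE; apply ADE→G and equate their G entries.
No row becomes fully distinguished — the join is lossy.

No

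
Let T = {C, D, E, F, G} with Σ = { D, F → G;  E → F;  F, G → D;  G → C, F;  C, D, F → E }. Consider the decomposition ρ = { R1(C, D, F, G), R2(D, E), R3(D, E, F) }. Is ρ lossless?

Yes

Chase test. Columns are C, D, E, F, G; row i has aⱼ where attribute j ∈ Ri, else bᵢⱼ.
Initial tableau (one row per fragment):
  row 1: a1 a2 b13 a4 a5
  row 2: b21 a2 a3 b24 b25
  row 3: b31 a2 a3 a4 b35
Rows 1 and 3 agree on D, F; apply D, F→G and equate their G entries.
Rows 2 and 3 agree on E; apply E→F and equate their F entries.
Rows 1 and 3 agree on G; apply G→C, F and equate their C, F entries.
Rows 1 and 3 agree on C, D, F; apply C, D, F→E and equate their E entries.
Rows 1 and 2 agree on D, F; apply D, F→G and equate their G entries.
Rows 1 and 2 agree on G; apply G→C, F and equate their C, F entries.
Row 1 is now all distinguished symbols — the join is lossless.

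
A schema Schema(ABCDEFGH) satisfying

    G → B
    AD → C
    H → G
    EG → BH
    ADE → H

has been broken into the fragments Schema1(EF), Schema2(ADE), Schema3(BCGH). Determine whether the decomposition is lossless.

No

Chase test. Columns are ABCDEFGH; row i has aⱼ where attribute j ∈ Schemai, else bᵢⱼ.
Initial tableau (one row per fragment):
  row 1: b11 b12 b13 b14 a5 a6 b17 b18
  row 2: a1 b22 b23 a4 a5 b26 b27 b28
  row 3: b31 a2 a3 b34 b35 b36 a7 a8
No row becomes fully distinguished — the join is lossy.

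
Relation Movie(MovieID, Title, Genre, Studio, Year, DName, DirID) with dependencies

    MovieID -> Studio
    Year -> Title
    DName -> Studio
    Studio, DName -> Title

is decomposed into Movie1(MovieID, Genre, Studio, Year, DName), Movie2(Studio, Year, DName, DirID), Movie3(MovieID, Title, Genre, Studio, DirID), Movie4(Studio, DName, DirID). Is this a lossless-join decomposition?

No

Chase test. Columns are MovieID, Title, Genre, Studio, Year, DName, DirID; row i has aⱼ where attribute j ∈ Moviei, else bᵢⱼ.
Initial tableau (one row per fragment):
  row 1: a1 b12 a3 a4 a5 a6 b17
  row 2: b21 b22 b23 a4 a5 a6 a7
  row 3: a1 a2 a3 a4 b35 b36 a7
  row 4: b41 b42 b43 a4 b45 a6 a7
Rows 1 and 2 agree on Year; apply Year→Title and equate their Title entries.
Rows 1 and 4 agree on Studio, DName; apply Studio, DName→Title and equate their Title entries.
No row becomes fully distinguished — the join is lossy.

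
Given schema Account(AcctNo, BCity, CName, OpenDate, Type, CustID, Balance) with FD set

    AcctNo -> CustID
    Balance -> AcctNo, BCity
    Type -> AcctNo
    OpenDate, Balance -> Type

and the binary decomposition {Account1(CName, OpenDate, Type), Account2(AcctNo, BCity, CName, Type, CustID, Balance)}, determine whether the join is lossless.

Common attributes: Account1 ∩ Account2 = {CName, Type}.
Closure of {CName, Type}: Type → AcctNo applies, adding AcctNo; AcctNo → CustID applies, adding CustID. So (CName, Type)⁺ = {AcctNo, CName, Type, CustID}.
The closure contains neither all of Account1 = {CName, OpenDate, Type} nor all of Account2 = {AcctNo, BCity, CName, Type, CustID, Balance}, so the common attributes are not a superkey of either fragment. The join is lossy.

No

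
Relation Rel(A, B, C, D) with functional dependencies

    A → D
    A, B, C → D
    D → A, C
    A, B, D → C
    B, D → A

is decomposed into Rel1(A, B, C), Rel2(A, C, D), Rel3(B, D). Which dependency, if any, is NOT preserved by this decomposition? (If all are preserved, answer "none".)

A → D lies within Rel2.
A, B, C → D: restricted closure across fragments reaches D.
D → A, C lies within Rel2.
A, B, D → C: restricted closure across fragments reaches C.
B, D → A: restricted closure across fragments reaches A.
Every dependency is enforceable on the fragments, so the decomposition is dependency-preserving.

none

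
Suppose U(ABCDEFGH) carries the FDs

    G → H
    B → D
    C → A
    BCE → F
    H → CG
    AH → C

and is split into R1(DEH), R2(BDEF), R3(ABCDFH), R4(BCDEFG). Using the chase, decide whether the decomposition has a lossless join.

No

Chase test. Columns are ABCDEFGH; row i has aⱼ where attribute j ∈ Ri, else bᵢⱼ.
Initial tableau (one row per fragment):
  row 1: b11 b12 b13 a4 a5 b16 b17 a8
  row 2: b21 a2 b23 a4 a5 a6 b27 b28
  row 3: a1 a2 a3 a4 b35 a6 b37 a8
  row 4: b41 a2 a3 a4 a5 a6 a7 b48
Rows 3 and 4 agree on C; apply C→A and equate their A entries.
Rows 1 and 3 agree on H; apply H→CG and equate their CG entries.
Rows 1 and 3 agree on C; apply C→A and equate their A entries.
No row becomes fully distinguished — the join is lossy.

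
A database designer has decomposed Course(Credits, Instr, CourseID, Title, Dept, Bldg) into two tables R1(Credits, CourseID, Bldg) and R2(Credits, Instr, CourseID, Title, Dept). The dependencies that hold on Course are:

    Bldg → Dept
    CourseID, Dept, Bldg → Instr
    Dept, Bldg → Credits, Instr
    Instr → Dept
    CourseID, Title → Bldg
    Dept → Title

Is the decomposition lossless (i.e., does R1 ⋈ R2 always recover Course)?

Common attributes: R1 ∩ R2 = {Credits, CourseID}.
No dependency enlarges {Credits, CourseID}, so (Credits, CourseID)⁺ = {Credits, CourseID}.
The closure contains neither all of R1 = {Credits, CourseID, Bldg} nor all of R2 = {Credits, Instr, CourseID, Title, Dept}, so the common attributes are not a superkey of either fragment. The join is lossy.

No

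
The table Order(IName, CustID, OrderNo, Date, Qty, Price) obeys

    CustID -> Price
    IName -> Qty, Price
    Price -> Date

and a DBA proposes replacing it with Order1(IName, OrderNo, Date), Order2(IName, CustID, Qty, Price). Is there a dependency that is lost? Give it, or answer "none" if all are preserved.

Price -> Date

Check Price → Date: no single fragment contains all of {Date, Price}, and the restricted closure of {Price} across the fragments never reaches {Date}.
CustID → Price is preserved.
IName → Qty, Price is preserved.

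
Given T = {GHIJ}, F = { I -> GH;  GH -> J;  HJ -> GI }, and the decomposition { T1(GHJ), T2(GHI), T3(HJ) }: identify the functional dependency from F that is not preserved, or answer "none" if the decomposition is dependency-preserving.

none

I → GH lies within T2.
GH → J lies within T1.
HJ → GI: restricted closure across fragments reaches GI.
Every dependency is enforceable on the fragments, so the decomposition is dependency-preserving.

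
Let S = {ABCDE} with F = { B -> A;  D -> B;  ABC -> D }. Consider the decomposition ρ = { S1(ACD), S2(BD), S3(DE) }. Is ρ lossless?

No

Chase test. Columns are ABCDE; row i has aⱼ where attribute j ∈ Si, else bᵢⱼ.
Initial tableau (one row per fragment):
  row 1: a1 b12 a3 a4 b15
  row 2: b21 a2 b23 a4 b25
  row 3: b31 b32 b33 a4 a5
Rows 1 and 2 agree on D; apply D→B and equate their B entries.
Rows 1 and 3 agree on D; apply D→B and equate their B entries.
Rows 1 and 2 agree on B; apply B→A and equate their A entries.
Rows 1 and 3 agree on B; apply B→A and equate their A entries.
No row becomes fully distinguished — the join is lossy.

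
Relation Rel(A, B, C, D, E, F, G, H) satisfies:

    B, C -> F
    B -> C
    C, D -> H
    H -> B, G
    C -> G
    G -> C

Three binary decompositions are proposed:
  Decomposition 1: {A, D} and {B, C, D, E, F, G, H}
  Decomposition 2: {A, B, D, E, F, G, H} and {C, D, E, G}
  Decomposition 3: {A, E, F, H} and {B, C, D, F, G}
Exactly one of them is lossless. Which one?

Decomposition 1: common = {D}, closure = {D} → lossy.
Decomposition 2: common = {D, E, G}, closure = {B, C, D, E, F, G, H} → lossless.
Decomposition 3: common = {F}, closure = {F} → lossy.

Decomposition 2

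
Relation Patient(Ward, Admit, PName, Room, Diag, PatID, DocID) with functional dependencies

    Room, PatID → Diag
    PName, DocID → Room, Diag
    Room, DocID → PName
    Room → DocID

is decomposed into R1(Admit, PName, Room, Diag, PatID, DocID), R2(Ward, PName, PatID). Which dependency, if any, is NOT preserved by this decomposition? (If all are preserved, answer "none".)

Room, PatID → Diag lies within R1.
PName, DocID → Room, Diag lies within R1.
Room, DocID → PName lies within R1.
Room → DocID lies within R1.
Every dependency is enforceable on the fragments, so the decomposition is dependency-preserving.

none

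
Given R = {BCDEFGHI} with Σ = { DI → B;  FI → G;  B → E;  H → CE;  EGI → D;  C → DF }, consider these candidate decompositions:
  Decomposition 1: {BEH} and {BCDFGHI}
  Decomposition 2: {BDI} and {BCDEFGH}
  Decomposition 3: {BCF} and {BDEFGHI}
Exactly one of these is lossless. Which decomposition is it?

Decomposition 1: common = {BH}, closure = {BCDEFH} → lossless.
Decomposition 2: common = {BD}, closure = {BDE} → lossy.
Decomposition 3: common = {BF}, closure = {BEF} → lossy.

Decomposition 1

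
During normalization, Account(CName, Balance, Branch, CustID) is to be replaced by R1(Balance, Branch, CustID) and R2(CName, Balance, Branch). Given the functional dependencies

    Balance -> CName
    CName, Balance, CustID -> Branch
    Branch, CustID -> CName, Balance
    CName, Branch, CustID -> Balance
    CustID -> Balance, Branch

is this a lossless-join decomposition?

Common attributes: R1 ∩ R2 = {Balance, Branch}.
Closure of {Balance, Branch}: Balance → CName applies, adding CName. So (Balance, Branch)⁺ = {CName, Balance, Branch}.
This closure contains every attribute of R2, so R1 ∩ R2 → R2. The join is lossless.

Yes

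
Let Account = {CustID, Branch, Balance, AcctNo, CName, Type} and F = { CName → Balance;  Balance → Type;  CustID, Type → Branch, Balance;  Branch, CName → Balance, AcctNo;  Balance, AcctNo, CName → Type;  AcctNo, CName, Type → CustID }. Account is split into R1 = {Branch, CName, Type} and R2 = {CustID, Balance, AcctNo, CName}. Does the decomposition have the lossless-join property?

Common attributes: R1 ∩ R2 = {CName}.
Closure of {CName}: CName → Balance applies, adding Balance; Balance → Type applies, adding Type. So (CName)⁺ = {Balance, CName, Type}.
The closure contains neither all of R1 = {Branch, CName, Type} nor all of R2 = {CustID, Balance, AcctNo, CName}, so the common attributes are not a superkey of either fragment. The join is lossy.

No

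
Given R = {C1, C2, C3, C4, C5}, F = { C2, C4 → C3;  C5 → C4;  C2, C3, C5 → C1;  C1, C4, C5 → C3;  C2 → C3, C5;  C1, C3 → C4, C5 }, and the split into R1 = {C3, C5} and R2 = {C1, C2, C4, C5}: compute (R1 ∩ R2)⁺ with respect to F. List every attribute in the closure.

R1 ∩ R2 = {C5}.
C5 → C4 applies, adding C4
Closure: {C4, C5}.

C4, C5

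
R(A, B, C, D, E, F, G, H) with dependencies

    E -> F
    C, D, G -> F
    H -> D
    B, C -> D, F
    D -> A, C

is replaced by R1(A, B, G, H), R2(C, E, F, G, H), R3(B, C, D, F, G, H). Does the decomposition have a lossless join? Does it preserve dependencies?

Lossless test (chase): Rows 1 and 2 agree on H; apply H→D and equate their D entries. Rows 1 and 3 agree on H; apply H→D and equate their D entries. Rows 1 and 2 agree on D; apply D→A, C and equate their A, C entries. Rows 1 and 3 agree on D; apply D→A, C and equate their A, C entries. Rows 1 and 2 agree on C, D, G; apply C, D, G→F and equate their F entries. No row becomes fully distinguished — the join is lossy.
Dependency preservation: the restricted closure of {D} across the fragments never reaches {A, C}, so D → A, C cannot be enforced without a join — not preserved.

lossy and not dependency-preserving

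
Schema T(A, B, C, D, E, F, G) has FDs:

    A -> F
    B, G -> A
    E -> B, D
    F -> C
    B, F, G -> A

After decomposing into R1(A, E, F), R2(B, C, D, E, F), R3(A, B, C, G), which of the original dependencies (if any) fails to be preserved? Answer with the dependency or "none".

none

A → F lies within R1.
B, G → A lies within R3.
E → B, D lies within R2.
F → C lies within R2.
B, F, G → A: restricted closure across fragments reaches A.
Every dependency is enforceable on the fragments, so the decomposition is dependency-preserving.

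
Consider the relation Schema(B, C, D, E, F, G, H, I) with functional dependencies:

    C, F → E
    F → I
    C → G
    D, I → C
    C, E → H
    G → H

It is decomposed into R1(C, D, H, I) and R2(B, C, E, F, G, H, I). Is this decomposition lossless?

Common attributes: R1 ∩ R2 = {C, H, I}.
Closure of {C, H, I}: C → G applies, adding G. So (C, H, I)⁺ = {C, G, H, I}.
The closure contains neither all of R1 = {C, D, H, I} nor all of R2 = {B, C, E, F, G, H, I}, so the common attributes are not a superkey of either fragment. The join is lossy.

No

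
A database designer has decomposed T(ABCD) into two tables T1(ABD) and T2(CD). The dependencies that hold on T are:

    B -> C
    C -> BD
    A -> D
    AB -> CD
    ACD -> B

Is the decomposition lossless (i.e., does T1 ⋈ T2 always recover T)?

Common attributes: T1 ∩ T2 = {D}.
No dependency enlarges {D}, so (D)⁺ = {D}.
The closure contains neither all of T1 = {ABD} nor all of T2 = {CD}, so the common attributes are not a superkey of either fragment. The join is lossy.

No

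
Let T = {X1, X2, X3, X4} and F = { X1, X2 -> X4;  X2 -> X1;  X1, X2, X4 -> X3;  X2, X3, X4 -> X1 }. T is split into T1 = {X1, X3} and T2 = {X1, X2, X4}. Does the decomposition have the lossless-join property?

Common attributes: T1 ∩ T2 = {X1}.
No dependency enlarges {X1}, so (X1)⁺ = {X1}.
The closure contains neither all of T1 = {X1, X3} nor all of T2 = {X1, X2, X4}, so the common attributes are not a superkey of either fragment. The join is lossy.

No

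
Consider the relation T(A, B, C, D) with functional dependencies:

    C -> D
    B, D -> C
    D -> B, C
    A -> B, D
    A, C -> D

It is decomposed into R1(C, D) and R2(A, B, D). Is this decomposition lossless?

Common attributes: R1 ∩ R2 = {D}.
Closure of {D}: D → B, C applies, adding B, C. So (D)⁺ = {B, C, D}.
This closure contains every attribute of R1, so R1 ∩ R2 → R1. The join is lossless.

Yes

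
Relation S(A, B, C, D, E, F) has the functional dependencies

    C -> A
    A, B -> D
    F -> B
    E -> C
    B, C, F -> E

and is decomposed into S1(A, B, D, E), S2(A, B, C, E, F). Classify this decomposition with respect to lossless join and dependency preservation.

lossless and dependency-preserving

Lossless test: (A, B, E)⁺ = {A, B, C, D, E}, which contains all of one fragment — lossless.
Dependency preservation: every FD's attributes lie within a single fragment, so each can be enforced locally — preserved.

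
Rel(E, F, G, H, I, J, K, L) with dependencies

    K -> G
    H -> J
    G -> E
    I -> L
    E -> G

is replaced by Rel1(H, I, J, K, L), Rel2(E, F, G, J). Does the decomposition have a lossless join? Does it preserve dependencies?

Lossless test: (J)⁺ = {J}, which is a superkey of neither fragment — lossy.
Dependency preservation: the restricted closure of {K} across the fragments never reaches {G}, so K → G cannot be enforced without a join — not preserved.

lossy and not dependency-preserving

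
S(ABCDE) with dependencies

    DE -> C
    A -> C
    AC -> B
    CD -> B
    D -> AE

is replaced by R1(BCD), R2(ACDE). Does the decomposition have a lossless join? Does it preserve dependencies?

lossless but not dependency-preserving

Lossless test: (CD)⁺ = {ABCDE}, which contains all of one fragment — lossless.
Dependency preservation: the restricted closure of {AC} across the fragments never reaches {B}, so AC → B cannot be enforced without a join — not preserved.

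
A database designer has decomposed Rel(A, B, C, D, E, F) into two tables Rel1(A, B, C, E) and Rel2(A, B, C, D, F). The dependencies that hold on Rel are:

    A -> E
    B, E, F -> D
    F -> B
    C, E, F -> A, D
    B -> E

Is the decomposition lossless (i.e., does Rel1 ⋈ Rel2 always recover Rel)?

Common attributes: Rel1 ∩ Rel2 = {A, B, C}.
Closure of {A, B, C}: A → E applies, adding E. So (A, B, C)⁺ = {A, B, C, E}.
This closure contains every attribute of Rel1, so Rel1 ∩ Rel2 → Rel1. The join is lossless.

Yes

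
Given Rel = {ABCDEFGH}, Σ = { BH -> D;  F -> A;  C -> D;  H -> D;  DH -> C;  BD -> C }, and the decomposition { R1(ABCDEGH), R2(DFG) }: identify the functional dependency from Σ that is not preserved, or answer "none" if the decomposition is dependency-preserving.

F -> A

Check F → A: no single fragment contains all of {AF}, and the restricted closure of {F} across the fragments never reaches {A}.
BH → D is preserved.
C → D is preserved.
H → D is preserved.
DH → C is preserved.
BD → C is preserved.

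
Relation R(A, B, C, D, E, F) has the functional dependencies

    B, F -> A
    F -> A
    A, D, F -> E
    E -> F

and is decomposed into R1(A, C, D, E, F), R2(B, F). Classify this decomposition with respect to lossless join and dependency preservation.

Lossless test: (F)⁺ = {A, F}, which is a superkey of neither fragment — lossy.
Dependency preservation: B, F → A is not contained in any single fragment, but the restricted closure of its left-hand side across the fragments still reaches the right-hand side; the remaining FDs each lie inside some fragment. All dependencies are preserved.

lossy but dependency-preserving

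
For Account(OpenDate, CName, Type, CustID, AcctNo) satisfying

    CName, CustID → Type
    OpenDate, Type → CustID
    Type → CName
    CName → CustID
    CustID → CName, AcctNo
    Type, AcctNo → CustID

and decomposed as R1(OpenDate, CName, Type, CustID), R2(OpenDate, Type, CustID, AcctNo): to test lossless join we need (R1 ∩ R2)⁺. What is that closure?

OpenDate, CName, Type, CustID, AcctNo

R1 ∩ R2 = {OpenDate, Type, CustID}.
Type → CName applies, adding CName
CustID → CName, AcctNo applies, adding AcctNo
Closure: {OpenDate, CName, Type, CustID, AcctNo}.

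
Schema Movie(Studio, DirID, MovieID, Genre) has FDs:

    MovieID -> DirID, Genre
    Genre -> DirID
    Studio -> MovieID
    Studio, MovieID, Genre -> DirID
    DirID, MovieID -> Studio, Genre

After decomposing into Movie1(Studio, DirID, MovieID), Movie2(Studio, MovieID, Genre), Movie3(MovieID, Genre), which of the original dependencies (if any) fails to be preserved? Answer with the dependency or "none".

Check Genre → DirID: no single fragment contains all of {DirID, Genre}, and the restricted closure of {Genre} across the fragments never reaches {DirID}.
MovieID → DirID, Genre is preserved.
Studio → MovieID is preserved.
Studio, MovieID, Genre → DirID is preserved.
DirID, MovieID → Studio, Genre is preserved.

Genre -> DirID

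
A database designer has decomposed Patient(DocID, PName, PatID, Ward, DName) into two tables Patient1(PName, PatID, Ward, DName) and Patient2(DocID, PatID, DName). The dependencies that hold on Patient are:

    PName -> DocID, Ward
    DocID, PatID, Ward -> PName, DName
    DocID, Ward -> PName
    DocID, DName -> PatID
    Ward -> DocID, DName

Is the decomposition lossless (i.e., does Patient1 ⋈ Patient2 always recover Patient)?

Common attributes: Patient1 ∩ Patient2 = {PatID, DName}.
No dependency enlarges {PatID, DName}, so (PatID, DName)⁺ = {PatID, DName}.
The closure contains neither all of Patient1 = {PName, PatID, Ward, DName} nor all of Patient2 = {DocID, PatID, DName}, so the common attributes are not a superkey of either fragment. The join is lossy.

No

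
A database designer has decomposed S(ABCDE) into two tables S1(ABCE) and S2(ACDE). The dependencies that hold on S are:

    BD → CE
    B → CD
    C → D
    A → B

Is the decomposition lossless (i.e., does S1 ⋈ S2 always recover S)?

Yes

Common attributes: S1 ∩ S2 = {ACE}.
Closure of {ACE}: C → D applies, adding D; A → B applies, adding B. So (ACE)⁺ = {ABCDE}.
This closure contains every attribute of S1, so S1 ∩ S2 → S1. The join is lossless.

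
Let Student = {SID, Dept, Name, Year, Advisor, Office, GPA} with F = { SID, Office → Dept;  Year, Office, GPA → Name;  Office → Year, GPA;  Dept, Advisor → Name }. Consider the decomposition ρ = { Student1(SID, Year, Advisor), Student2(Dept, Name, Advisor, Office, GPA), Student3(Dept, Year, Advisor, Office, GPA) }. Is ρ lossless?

No

Chase test. Columns are SID, Dept, Name, Year, Advisor, Office, GPA; row i has aⱼ where attribute j ∈ Studenti, else bᵢⱼ.
Initial tableau (one row per fragment):
  row 1: a1 b12 b13 a4 a5 b16 b17
  row 2: b21 a2 a3 b24 a5 a6 a7
  row 3: b31 a2 b33 a4 a5 a6 a7
Rows 2 and 3 agree on Office; apply Office→Year, GPA and equate their Year, GPA entries.
Rows 2 and 3 agree on Dept, Advisor; apply Dept, Advisor→Name and equate their Name entries.
No row becomes fully distinguished — the join is lossy.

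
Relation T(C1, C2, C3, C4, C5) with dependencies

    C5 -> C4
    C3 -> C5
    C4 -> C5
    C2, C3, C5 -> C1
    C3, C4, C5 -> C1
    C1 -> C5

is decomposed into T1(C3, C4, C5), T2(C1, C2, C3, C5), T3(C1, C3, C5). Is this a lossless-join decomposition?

Yes

Chase test. Columns are C1, C2, C3, C4, C5; row i has aⱼ where attribute j ∈ Ti, else bᵢⱼ.
Initial tableau (one row per fragment):
  row 1: b11 b12 a3 a4 a5
  row 2: a1 a2 a3 b24 a5
  row 3: a1 b32 a3 b34 a5
Rows 1 and 2 agree on C5; apply C5→C4 and equate their C4 entries.
Rows 1 and 3 agree on C5; apply C5→C4 and equate their C4 entries.
Rows 1 and 2 agree on C3, C4, C5; apply C3, C4, C5→C1 and equate their C1 entries.
Row 2 is now all distinguished symbols — the join is lossless.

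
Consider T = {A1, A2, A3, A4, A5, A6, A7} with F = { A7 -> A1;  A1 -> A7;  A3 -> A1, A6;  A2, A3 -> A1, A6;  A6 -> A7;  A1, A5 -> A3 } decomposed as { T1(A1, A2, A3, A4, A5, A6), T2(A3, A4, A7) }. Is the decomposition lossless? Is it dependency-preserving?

Lossless test: (A3, A4)⁺ = {A1, A3, A4, A6, A7}, which contains all of one fragment — lossless.
Dependency preservation: the restricted closure of {A7} across the fragments never reaches {A1}, so A7 → A1 cannot be enforced without a join — not preserved.

lossless but not dependency-preserving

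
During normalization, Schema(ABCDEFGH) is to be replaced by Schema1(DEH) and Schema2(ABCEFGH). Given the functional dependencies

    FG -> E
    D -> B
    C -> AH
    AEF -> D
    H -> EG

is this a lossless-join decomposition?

No

Common attributes: Schema1 ∩ Schema2 = {EH}.
Closure of {EH}: H → EG applies, adding G. So (EH)⁺ = {EGH}.
The closure contains neither all of Schema1 = {DEH} nor all of Schema2 = {ABCEFGH}, so the common attributes are not a superkey of either fragment. The join is lossy.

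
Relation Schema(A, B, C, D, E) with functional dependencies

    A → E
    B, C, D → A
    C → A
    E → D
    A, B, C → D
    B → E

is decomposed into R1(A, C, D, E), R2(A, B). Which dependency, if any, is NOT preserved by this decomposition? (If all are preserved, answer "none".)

B → E

Check B → E: no single fragment contains all of {B, E}, and the restricted closure of {B} across the fragments never reaches {E}.
A → E is preserved.
B, C, D → A is preserved.
C → A is preserved.
E → D is preserved.
A, B, C → D is preserved.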